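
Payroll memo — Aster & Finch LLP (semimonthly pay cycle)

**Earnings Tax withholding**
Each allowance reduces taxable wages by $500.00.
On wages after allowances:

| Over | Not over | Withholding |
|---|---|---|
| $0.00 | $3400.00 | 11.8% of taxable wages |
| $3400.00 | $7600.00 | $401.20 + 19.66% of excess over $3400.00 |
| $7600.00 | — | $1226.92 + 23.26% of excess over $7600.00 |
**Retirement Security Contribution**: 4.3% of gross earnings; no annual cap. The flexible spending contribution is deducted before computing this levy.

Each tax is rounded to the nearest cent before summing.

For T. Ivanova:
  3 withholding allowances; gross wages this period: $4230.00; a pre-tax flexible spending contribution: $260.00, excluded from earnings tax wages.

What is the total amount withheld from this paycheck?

Earnings Tax: taxable = $4230.00 − $260.00 − 3×$500.00 = $2470.00
  11.8% × $2470.00 = $291.46
Retirement Security Contribution: 4.3% × $3970.00 = $170.71
Total: $291.46 + $170.71 = $462.17

$462.17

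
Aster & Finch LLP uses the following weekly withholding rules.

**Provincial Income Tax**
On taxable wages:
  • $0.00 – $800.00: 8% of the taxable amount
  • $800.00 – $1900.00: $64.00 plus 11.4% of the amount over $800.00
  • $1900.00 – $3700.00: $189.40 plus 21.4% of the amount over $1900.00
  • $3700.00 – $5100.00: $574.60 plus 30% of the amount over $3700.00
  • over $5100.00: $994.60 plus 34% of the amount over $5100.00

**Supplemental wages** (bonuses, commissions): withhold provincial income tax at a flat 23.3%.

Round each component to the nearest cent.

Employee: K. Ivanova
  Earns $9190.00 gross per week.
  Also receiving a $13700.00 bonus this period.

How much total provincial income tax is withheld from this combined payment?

Provincial Income Tax: taxable = $9190.00
  $994.60 + 34% × ($9190.00 − $5100.00) = $994.60 + 34% × $4090.00 = $2385.20
Supplemental (23.3% flat on bonus): 23.3% × $13700.00 = $3192.10
Total provincial income tax: $2385.20 + $3192.10 = $5577.30

$5577.30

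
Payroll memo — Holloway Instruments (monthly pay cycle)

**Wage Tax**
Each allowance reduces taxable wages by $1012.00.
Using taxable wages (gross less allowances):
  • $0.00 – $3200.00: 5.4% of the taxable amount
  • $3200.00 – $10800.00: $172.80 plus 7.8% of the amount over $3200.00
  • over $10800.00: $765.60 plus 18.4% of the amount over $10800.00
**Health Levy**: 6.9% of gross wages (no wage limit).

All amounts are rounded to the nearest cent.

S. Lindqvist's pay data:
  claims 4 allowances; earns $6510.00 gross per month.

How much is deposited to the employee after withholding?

Wage Tax: taxable = $6510.00 − 4×$1012.00 = $2462.00
  5.4% × $2462.00 = $132.95
Health Levy: 6.9% × $6510.00 = $449.19
Total withheld: $132.95 + $449.19 = $582.14
Net pay: $6510.00 − $582.14 = $5927.86

$5927.86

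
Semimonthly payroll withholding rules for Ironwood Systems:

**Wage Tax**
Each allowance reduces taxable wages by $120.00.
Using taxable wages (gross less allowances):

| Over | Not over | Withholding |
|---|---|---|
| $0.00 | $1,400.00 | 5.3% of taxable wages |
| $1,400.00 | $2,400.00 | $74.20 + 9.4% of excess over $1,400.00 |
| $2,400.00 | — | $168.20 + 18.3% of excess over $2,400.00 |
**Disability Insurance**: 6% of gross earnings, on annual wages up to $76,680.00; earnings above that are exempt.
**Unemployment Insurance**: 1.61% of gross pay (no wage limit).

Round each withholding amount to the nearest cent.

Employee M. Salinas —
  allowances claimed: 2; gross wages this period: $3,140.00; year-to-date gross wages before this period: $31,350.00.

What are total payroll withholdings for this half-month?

Wage Tax: taxable = $3,140.00 − 2×$120.00 = $2,900.00
  $168.20 + 18.3% × ($2,900.00 − $2,400.00) = $168.20 + 18.3% × $500.00 = $259.70
Disability Insurance: 6% × $3,140.00 = $188.40
Unemployment Insurance: 1.61% × $3,140.00 = $50.55
Total: $259.70 + $188.40 + $50.55 = $498.65

$498.65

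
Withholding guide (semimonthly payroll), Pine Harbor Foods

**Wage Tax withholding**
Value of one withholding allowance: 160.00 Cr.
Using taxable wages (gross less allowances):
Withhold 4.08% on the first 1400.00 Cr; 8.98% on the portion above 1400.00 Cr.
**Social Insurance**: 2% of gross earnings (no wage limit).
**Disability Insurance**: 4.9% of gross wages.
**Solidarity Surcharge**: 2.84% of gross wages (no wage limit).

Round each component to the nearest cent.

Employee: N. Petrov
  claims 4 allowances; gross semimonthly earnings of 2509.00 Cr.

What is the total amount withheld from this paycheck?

343.62 Cr

Wage Tax: taxable = 2509.00 Cr − 4×160.00 Cr = 1869.00 Cr
  57.12 Cr + 8.98% × (1869.00 Cr − 1400.00 Cr) = 57.12 Cr + 8.98% × 469.00 Cr = 99.24 Cr
Social Insurance: 2% × 2509.00 Cr = 50.18 Cr
Disability Insurance: 4.9% × 2509.00 Cr = 122.94 Cr
Solidarity Surcharge: 2.84% × 2509.00 Cr = 71.26 Cr
Total: 99.24 Cr + 50.18 Cr + 122.94 Cr + 71.26 Cr = 343.62 Cr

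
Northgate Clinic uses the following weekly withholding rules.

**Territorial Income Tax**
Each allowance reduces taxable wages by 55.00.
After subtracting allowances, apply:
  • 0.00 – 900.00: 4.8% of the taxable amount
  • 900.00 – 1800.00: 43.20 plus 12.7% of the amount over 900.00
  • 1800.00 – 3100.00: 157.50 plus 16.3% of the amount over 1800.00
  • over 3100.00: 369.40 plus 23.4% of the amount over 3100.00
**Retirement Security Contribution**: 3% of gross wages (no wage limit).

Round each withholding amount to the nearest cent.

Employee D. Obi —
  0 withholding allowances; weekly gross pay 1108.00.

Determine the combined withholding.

Territorial Income Tax: taxable = 1108.00
  43.20 + 12.7% × (1108.00 − 900.00) = 43.20 + 12.7% × 208.00 = 69.62
Retirement Security Contribution: 3% × 1108.00 = 33.24
Total: 69.62 + 33.24 = 102.86

102.86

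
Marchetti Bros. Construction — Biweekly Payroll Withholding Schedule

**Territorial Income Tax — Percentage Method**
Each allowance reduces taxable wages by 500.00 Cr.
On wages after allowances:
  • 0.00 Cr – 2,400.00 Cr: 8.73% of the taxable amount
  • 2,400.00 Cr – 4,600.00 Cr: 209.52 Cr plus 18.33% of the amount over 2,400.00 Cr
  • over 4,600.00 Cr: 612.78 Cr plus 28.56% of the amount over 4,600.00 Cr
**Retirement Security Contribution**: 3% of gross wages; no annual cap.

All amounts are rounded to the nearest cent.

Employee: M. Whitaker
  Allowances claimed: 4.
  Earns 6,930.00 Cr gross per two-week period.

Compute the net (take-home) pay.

6,015.07 Cr

Territorial Income Tax: taxable = 6,930.00 Cr − 4×500.00 Cr = 4,930.00 Cr
  612.78 Cr + 28.56% × (4,930.00 Cr − 4,600.00 Cr) = 612.78 Cr + 28.56% × 330.00 Cr = 707.03 Cr
Retirement Security Contribution: 3% × 6,930.00 Cr = 207.90 Cr
Total withheld: 707.03 Cr + 207.90 Cr = 914.93 Cr
Net pay: 6,930.00 Cr − 914.93 Cr = 6,015.07 Cr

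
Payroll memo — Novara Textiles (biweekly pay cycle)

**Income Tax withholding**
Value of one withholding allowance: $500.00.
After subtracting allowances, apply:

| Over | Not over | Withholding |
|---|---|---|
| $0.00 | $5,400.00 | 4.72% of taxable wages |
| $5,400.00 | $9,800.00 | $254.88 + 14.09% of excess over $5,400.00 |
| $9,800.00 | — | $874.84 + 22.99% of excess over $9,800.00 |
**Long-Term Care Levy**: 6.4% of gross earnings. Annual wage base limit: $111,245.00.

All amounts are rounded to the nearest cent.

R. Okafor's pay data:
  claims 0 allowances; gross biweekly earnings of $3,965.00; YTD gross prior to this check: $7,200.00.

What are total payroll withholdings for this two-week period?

Income Tax: taxable = $3,965.00
  4.72% × $3,965.00 = $187.15
Long-Term Care Levy: 6.4% × $3,965.00 = $253.76
Total: $187.15 + $253.76 = $440.91

$440.91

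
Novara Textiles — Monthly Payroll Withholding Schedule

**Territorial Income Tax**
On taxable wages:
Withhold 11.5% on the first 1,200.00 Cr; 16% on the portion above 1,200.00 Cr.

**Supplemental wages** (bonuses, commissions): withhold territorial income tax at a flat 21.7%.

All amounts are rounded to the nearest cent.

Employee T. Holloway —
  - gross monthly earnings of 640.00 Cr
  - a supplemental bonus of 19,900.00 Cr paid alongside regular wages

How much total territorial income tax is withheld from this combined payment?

Territorial Income Tax: taxable = 640.00 Cr
  11.5% × 640.00 Cr = 73.60 Cr
Supplemental (21.7% flat on bonus): 21.7% × 19,900.00 Cr = 4,318.30 Cr
Total territorial income tax: 73.60 Cr + 4,318.30 Cr = 4,391.90 Cr

4,391.90 Cr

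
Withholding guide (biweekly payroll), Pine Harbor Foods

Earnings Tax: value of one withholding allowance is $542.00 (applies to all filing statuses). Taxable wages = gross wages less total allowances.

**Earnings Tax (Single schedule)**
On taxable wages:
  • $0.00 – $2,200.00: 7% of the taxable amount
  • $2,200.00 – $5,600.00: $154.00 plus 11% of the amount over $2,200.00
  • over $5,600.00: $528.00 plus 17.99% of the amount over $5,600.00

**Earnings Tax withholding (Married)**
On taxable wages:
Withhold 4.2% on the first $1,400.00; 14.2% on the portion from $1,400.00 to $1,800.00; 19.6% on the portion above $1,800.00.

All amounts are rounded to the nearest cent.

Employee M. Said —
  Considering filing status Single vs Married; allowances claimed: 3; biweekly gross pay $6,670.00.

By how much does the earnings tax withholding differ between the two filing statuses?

$284.58

Earnings Tax (Single): taxable = $6,670.00 − 3×$542.00 = $5,044.00
  $154.00 + 11% × ($5,044.00 − $2,200.00) = $154.00 + 11% × $2,844.00 = $466.84
Earnings Tax (Married): taxable = $6,670.00 − 3×$542.00 = $5,044.00
  $115.60 + 19.6% × ($5,044.00 − $1,800.00) = $115.60 + 19.6% × $3,244.00 = $751.42
Difference: |$466.84 − $751.42| = $284.58 (higher under Married)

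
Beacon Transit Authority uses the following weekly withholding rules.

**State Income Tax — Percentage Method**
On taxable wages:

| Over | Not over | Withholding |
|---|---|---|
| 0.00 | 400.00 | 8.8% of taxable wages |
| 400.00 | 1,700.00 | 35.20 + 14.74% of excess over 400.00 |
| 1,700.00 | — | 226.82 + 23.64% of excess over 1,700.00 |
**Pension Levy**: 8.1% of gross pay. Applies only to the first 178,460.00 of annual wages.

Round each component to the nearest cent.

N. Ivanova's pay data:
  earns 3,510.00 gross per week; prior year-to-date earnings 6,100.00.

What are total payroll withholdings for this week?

939.01

State Income Tax: taxable = 3,510.00
  226.82 + 23.64% × (3,510.00 − 1,700.00) = 226.82 + 23.64% × 1,810.00 = 654.70
Pension Levy: 8.1% × 3,510.00 = 284.31
Total: 654.70 + 284.31 = 939.01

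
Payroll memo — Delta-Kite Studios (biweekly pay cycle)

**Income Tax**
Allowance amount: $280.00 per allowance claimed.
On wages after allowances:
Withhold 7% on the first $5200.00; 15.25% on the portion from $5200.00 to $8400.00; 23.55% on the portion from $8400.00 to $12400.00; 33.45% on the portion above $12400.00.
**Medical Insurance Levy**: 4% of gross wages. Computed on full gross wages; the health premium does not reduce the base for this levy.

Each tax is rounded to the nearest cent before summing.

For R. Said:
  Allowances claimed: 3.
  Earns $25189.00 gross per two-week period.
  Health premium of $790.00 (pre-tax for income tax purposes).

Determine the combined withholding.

Income Tax: taxable = $25189.00 − $790.00 − 3×$280.00 = $23559.00
  $1794.00 + 33.45% × ($23559.00 − $12400.00) = $1794.00 + 33.45% × $11159.00 = $5526.69
Medical Insurance Levy: 4% × $25189.00 = $1007.56
Total: $5526.69 + $1007.56 = $6534.25

$6534.25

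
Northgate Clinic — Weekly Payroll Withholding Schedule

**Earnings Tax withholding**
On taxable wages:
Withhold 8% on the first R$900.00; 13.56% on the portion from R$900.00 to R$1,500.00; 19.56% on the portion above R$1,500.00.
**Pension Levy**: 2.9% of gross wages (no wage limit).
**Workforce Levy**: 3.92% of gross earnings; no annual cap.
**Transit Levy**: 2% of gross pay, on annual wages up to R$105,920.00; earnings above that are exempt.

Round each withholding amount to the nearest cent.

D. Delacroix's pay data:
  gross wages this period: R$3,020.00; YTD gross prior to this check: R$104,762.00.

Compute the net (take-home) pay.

Earnings Tax: taxable = R$3,020.00
  R$153.36 + 19.56% × (R$3,020.00 − R$1,500.00) = R$153.36 + 19.56% × R$1,520.00 = R$450.67
Pension Levy: 2.9% × R$3,020.00 = R$87.58
Workforce Levy: 3.92% × R$3,020.00 = R$118.38
Transit Levy: cap R$105,920.00 − YTD R$104,762.00 = R$1,158.00 subject; 2% × R$1,158.00 = R$23.16
Total withheld: R$450.67 + R$87.58 + R$118.38 + R$23.16 = R$679.79
Net pay: R$3,020.00 − R$679.79 = R$2,340.21

R$2,340.21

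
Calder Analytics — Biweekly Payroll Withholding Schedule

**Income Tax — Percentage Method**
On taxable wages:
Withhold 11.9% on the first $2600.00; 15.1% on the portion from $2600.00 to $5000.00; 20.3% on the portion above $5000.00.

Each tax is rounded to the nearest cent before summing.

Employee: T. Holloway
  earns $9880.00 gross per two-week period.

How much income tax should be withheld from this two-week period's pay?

$1662.44

Income Tax: taxable = $9880.00
  $671.80 + 20.3% × ($9880.00 − $5000.00) = $671.80 + 20.3% × $4880.00 = $1662.44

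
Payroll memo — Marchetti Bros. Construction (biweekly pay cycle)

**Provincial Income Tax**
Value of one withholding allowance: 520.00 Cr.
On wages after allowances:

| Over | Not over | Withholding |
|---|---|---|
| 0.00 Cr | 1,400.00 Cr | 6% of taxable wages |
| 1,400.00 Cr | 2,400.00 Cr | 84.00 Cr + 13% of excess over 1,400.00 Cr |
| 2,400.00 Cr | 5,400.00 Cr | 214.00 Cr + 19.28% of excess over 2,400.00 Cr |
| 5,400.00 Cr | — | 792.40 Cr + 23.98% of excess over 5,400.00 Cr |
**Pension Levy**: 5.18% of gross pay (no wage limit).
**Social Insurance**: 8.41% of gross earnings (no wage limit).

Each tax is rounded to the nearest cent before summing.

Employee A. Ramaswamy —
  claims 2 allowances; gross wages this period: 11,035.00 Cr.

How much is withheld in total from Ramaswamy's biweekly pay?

3,393.93 Cr

Provincial Income Tax: taxable = 11,035.00 Cr − 2×520.00 Cr = 9,995.00 Cr
  792.40 Cr + 23.98% × (9,995.00 Cr − 5,400.00 Cr) = 792.40 Cr + 23.98% × 4,595.00 Cr = 1,894.28 Cr
Pension Levy: 5.18% × 11,035.00 Cr = 571.61 Cr
Social Insurance: 8.41% × 11,035.00 Cr = 928.04 Cr
Total: 1,894.28 Cr + 571.61 Cr + 928.04 Cr = 3,393.93 Cr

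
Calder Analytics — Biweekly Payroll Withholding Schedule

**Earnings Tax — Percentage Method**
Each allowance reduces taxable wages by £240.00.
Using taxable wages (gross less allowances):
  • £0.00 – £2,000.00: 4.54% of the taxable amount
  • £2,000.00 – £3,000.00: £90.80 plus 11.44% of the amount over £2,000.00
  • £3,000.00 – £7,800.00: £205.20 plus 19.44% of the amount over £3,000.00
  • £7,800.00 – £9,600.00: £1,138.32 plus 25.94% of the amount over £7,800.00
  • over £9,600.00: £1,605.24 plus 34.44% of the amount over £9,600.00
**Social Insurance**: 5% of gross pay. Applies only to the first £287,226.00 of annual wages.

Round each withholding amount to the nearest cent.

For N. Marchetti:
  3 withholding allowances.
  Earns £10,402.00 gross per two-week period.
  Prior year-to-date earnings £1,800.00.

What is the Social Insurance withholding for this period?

£520.10

Social Insurance: 5% × £10,402.00 = £520.10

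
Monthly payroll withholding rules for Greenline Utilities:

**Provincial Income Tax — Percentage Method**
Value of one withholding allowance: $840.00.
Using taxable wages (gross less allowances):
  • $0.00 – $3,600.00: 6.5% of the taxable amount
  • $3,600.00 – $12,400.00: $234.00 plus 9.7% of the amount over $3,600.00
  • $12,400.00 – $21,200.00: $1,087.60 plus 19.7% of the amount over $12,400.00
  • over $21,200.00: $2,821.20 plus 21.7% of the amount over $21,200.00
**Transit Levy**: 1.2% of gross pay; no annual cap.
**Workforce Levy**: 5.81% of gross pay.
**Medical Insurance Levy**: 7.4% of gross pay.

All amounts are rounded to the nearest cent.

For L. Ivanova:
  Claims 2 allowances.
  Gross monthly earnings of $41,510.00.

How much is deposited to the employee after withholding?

Provincial Income Tax: taxable = $41,510.00 − 2×$840.00 = $39,830.00
  $2,821.20 + 21.7% × ($39,830.00 − $21,200.00) = $2,821.20 + 21.7% × $18,630.00 = $6,863.91
Transit Levy: 1.2% × $41,510.00 = $498.12
Workforce Levy: 5.81% × $41,510.00 = $2,411.73
Medical Insurance Levy: 7.4% × $41,510.00 = $3,071.74
Total withheld: $6,863.91 + $498.12 + $2,411.73 + $3,071.74 = $12,845.50
Net pay: $41,510.00 − $12,845.50 = $28,664.50

$28,664.50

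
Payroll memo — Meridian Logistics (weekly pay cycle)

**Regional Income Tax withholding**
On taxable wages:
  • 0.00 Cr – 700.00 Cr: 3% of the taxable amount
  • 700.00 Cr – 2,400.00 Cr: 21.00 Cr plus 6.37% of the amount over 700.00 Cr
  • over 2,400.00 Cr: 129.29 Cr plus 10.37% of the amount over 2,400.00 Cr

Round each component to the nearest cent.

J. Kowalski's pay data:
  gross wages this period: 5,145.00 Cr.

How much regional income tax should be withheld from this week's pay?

413.95 Cr

Regional Income Tax: taxable = 5,145.00 Cr
  129.29 Cr + 10.37% × (5,145.00 Cr − 2,400.00 Cr) = 129.29 Cr + 10.37% × 2,745.00 Cr = 413.95 Cr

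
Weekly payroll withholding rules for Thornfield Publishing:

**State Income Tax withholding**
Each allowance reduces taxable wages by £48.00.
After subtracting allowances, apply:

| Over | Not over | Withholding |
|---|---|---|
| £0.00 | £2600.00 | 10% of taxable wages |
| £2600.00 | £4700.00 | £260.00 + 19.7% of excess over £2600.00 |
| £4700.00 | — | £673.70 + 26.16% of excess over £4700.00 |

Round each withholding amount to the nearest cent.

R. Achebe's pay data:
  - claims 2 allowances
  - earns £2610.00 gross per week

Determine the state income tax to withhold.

£251.40

State Income Tax: taxable = £2610.00 − 2×£48.00 = £2514.00
  10% × £2514.00 = £251.40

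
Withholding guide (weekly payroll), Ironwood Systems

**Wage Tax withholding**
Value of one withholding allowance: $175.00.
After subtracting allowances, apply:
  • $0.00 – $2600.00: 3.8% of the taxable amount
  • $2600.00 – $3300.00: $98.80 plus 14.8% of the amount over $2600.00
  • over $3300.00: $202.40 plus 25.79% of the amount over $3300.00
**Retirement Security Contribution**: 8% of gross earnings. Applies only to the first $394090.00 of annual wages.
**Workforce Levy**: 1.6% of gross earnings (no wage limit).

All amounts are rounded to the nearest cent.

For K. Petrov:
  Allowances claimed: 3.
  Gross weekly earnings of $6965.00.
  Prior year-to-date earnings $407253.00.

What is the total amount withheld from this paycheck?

$1123.65

Wage Tax: taxable = $6965.00 − 3×$175.00 = $6440.00
  $202.40 + 25.79% × ($6440.00 − $3300.00) = $202.40 + 25.79% × $3140.00 = $1012.21
Retirement Security Contribution: YTD $407253.00 ≥ cap $394090.00 → $0.00
Workforce Levy: 1.6% × $6965.00 = $111.44
Total: $1012.21 + $0.00 + $111.44 = $1123.65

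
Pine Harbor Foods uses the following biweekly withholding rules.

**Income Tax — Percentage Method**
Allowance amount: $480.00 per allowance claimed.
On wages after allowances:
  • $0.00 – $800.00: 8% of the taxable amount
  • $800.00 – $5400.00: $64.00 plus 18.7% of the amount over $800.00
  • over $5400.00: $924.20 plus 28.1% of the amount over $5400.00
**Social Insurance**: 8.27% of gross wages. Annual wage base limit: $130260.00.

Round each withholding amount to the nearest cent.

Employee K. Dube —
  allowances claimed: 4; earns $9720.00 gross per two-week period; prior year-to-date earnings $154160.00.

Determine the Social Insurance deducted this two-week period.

$0.00

Social Insurance: YTD $154160.00 ≥ cap $130260.00 → $0.00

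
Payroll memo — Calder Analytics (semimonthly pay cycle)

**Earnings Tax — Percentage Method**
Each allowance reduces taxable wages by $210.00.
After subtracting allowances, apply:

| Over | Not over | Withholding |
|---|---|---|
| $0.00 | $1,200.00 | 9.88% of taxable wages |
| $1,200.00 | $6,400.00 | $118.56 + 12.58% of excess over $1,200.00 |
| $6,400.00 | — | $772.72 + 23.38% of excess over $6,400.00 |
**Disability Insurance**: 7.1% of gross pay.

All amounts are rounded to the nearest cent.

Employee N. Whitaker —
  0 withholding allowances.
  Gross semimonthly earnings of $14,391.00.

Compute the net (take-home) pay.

Earnings Tax: taxable = $14,391.00
  $772.72 + 23.38% × ($14,391.00 − $6,400.00) = $772.72 + 23.38% × $7,991.00 = $2,641.02
Disability Insurance: 7.1% × $14,391.00 = $1,021.76
Total withheld: $2,641.02 + $1,021.76 = $3,662.78
Net pay: $14,391.00 − $3,662.78 = $10,728.22

$10,728.22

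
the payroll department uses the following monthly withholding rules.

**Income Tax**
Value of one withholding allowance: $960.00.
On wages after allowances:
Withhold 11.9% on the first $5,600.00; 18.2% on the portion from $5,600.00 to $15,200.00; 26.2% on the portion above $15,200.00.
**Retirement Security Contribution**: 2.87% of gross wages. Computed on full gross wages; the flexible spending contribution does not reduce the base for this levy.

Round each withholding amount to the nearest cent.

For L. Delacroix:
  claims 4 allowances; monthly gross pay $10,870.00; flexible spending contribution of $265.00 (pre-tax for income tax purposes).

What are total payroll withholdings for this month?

Income Tax: taxable = $10,870.00 − $265.00 − 4×$960.00 = $6,765.00
  $666.40 + 18.2% × ($6,765.00 − $5,600.00) = $666.40 + 18.2% × $1,165.00 = $878.43
Retirement Security Contribution: 2.87% × $10,870.00 = $311.97
Total: $878.43 + $311.97 = $1,190.40

$1,190.40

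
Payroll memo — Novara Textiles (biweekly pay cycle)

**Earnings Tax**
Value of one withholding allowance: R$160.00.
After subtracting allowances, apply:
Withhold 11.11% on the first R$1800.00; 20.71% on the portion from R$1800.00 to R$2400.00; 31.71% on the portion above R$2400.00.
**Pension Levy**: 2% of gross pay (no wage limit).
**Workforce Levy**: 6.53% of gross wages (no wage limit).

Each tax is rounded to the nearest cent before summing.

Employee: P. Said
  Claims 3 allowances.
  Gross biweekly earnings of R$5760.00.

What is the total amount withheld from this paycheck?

Earnings Tax: taxable = R$5760.00 − 3×R$160.00 = R$5280.00
  R$324.24 + 31.71% × (R$5280.00 − R$2400.00) = R$324.24 + 31.71% × R$2880.00 = R$1237.49
Pension Levy: 2% × R$5760.00 = R$115.20
Workforce Levy: 6.53% × R$5760.00 = R$376.13
Total: R$1237.49 + R$115.20 + R$376.13 = R$1728.82

R$1728.82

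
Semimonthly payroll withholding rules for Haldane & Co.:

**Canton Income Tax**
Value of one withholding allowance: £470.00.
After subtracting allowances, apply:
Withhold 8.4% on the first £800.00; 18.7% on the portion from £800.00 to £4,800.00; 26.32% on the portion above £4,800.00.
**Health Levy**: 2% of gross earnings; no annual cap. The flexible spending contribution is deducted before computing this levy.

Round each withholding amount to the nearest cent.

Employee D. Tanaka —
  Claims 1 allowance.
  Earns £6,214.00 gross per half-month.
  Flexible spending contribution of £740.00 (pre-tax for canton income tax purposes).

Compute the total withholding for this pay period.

£978.37

Canton Income Tax: taxable = £6,214.00 − £740.00 − 1×£470.00 = £5,004.00
  £815.20 + 26.32% × (£5,004.00 − £4,800.00) = £815.20 + 26.32% × £204.00 = £868.89
Health Levy: 2% × £5,474.00 = £109.48
Total: £868.89 + £109.48 = £978.37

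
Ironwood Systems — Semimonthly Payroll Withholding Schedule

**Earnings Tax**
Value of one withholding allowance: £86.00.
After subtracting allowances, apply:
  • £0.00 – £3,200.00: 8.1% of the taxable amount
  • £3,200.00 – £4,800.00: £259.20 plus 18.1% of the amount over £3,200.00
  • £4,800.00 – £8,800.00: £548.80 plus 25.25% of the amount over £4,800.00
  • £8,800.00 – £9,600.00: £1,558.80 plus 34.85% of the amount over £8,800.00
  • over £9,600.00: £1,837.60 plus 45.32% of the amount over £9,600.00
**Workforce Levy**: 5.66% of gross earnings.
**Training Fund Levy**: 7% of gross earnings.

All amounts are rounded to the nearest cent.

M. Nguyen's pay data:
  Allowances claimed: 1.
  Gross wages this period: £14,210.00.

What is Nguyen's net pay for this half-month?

£8,523.13

Earnings Tax: taxable = £14,210.00 − 1×£86.00 = £14,124.00
  £1,837.60 + 45.32% × (£14,124.00 − £9,600.00) = £1,837.60 + 45.32% × £4,524.00 = £3,887.88
Workforce Levy: 5.66% × £14,210.00 = £804.29
Training Fund Levy: 7% × £14,210.00 = £994.70
Total withheld: £3,887.88 + £804.29 + £994.70 = £5,686.87
Net pay: £14,210.00 − £5,686.87 = £8,523.13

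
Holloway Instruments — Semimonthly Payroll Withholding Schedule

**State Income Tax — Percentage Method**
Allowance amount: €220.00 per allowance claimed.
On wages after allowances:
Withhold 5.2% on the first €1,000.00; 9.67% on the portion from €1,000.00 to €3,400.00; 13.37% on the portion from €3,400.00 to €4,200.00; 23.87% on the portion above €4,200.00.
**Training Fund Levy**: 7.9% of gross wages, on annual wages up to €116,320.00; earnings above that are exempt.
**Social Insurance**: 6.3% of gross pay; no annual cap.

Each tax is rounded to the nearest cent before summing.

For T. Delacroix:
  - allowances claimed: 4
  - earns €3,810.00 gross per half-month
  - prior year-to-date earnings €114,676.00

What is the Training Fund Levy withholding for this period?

€129.88

Training Fund Levy: cap €116,320.00 − YTD €114,676.00 = €1,644.00 subject; 7.9% × €1,644.00 = €129.88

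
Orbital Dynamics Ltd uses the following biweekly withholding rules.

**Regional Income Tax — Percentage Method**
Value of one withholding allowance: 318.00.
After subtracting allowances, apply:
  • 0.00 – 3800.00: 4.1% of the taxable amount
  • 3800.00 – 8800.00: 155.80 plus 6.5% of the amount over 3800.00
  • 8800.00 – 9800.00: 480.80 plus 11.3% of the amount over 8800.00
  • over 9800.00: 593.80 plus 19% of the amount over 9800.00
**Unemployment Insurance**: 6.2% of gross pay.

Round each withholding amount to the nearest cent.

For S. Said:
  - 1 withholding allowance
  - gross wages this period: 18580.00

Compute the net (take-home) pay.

Regional Income Tax: taxable = 18580.00 − 1×318.00 = 18262.00
  593.80 + 19% × (18262.00 − 9800.00) = 593.80 + 19% × 8462.00 = 2201.58
Unemployment Insurance: 6.2% × 18580.00 = 1151.96
Total withheld: 2201.58 + 1151.96 = 3353.54
Net pay: 18580.00 − 3353.54 = 15226.46

15226.46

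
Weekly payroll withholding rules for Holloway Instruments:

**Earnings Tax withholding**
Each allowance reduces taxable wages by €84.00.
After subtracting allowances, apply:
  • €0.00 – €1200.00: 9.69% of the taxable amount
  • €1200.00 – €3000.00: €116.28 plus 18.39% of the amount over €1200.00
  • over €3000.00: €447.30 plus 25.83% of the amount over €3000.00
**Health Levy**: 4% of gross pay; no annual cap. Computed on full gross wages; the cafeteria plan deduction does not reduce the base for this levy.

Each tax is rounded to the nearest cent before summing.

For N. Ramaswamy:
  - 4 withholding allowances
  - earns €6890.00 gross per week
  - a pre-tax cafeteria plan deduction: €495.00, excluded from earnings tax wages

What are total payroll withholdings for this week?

Earnings Tax: taxable = €6890.00 − €495.00 − 4×€84.00 = €6059.00
  €447.30 + 25.83% × (€6059.00 − €3000.00) = €447.30 + 25.83% × €3059.00 = €1237.44
Health Levy: 4% × €6890.00 = €275.60
Total: €1237.44 + €275.60 = €1513.04

€1513.04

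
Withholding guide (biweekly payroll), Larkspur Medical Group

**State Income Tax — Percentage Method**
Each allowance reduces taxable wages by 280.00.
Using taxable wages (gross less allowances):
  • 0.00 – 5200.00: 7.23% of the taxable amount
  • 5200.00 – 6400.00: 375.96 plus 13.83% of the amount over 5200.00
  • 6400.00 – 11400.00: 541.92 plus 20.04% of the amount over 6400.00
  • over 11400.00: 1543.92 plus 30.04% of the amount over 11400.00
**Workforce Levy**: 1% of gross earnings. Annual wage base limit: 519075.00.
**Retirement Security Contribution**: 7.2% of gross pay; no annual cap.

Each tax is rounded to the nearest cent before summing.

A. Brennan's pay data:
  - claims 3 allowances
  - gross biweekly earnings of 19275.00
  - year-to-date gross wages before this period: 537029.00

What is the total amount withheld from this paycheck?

State Income Tax: taxable = 19275.00 − 3×280.00 = 18435.00
  1543.92 + 30.04% × (18435.00 − 11400.00) = 1543.92 + 30.04% × 7035.00 = 3657.23
Workforce Levy: YTD 537029.00 ≥ cap 519075.00 → 0.00
Retirement Security Contribution: 7.2% × 19275.00 = 1387.80
Total: 3657.23 + 0.00 + 1387.80 = 5045.03

5045.03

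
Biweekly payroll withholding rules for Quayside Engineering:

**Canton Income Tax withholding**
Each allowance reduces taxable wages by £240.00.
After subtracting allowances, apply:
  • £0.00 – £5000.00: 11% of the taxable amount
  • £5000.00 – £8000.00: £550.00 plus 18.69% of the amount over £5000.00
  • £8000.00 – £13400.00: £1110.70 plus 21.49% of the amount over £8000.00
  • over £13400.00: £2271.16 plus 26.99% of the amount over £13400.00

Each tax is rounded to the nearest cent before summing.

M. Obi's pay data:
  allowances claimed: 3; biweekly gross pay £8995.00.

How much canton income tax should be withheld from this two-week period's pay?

Canton Income Tax: taxable = £8995.00 − 3×£240.00 = £8275.00
  £1110.70 + 21.49% × (£8275.00 − £8000.00) = £1110.70 + 21.49% × £275.00 = £1169.80

£1169.80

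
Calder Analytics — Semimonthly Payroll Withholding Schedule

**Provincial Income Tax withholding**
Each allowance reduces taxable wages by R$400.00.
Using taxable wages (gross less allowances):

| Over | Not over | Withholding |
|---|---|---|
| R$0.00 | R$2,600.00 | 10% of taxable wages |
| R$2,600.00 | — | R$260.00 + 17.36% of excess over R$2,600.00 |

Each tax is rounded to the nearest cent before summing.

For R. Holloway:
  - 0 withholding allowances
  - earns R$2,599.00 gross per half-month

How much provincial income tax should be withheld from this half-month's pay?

R$259.90

Provincial Income Tax: taxable = R$2,599.00
  10% × R$2,599.00 = R$259.90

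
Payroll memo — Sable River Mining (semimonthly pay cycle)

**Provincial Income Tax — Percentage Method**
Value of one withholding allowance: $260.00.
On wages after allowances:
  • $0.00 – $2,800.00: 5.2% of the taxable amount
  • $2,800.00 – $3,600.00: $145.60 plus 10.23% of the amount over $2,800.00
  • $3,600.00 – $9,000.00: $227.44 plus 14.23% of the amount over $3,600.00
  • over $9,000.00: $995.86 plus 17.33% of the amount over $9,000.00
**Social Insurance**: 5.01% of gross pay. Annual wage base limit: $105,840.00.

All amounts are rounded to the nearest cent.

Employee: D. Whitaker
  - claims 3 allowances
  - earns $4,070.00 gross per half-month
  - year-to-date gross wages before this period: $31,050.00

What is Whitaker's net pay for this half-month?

Provincial Income Tax: taxable = $4,070.00 − 3×$260.00 = $3,290.00
  $145.60 + 10.23% × ($3,290.00 − $2,800.00) = $145.60 + 10.23% × $490.00 = $195.73
Social Insurance: 5.01% × $4,070.00 = $203.91
Total withheld: $195.73 + $203.91 = $399.64
Net pay: $4,070.00 − $399.64 = $3,670.36

$3,670.36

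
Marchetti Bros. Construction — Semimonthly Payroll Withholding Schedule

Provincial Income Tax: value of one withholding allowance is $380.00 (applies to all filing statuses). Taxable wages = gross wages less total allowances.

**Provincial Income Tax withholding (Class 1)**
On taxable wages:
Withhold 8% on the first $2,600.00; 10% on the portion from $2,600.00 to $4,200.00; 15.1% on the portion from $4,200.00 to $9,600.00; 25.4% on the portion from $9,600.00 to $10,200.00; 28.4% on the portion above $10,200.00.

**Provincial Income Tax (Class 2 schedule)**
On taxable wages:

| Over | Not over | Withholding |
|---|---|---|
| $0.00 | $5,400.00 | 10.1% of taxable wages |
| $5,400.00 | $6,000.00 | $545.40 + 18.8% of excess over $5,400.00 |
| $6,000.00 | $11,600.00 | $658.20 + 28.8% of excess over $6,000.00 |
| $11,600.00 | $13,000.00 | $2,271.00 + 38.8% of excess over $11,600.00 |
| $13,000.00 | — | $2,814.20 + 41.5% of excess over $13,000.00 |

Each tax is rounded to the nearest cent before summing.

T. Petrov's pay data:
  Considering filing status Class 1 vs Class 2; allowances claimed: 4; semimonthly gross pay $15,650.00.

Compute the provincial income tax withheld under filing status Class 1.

Provincial Income Tax (Class 1): taxable = $15,650.00 − 4×$380.00 = $14,130.00
  $1,335.80 + 28.4% × ($14,130.00 − $10,200.00) = $1,335.80 + 28.4% × $3,930.00 = $2,451.92

$2,451.92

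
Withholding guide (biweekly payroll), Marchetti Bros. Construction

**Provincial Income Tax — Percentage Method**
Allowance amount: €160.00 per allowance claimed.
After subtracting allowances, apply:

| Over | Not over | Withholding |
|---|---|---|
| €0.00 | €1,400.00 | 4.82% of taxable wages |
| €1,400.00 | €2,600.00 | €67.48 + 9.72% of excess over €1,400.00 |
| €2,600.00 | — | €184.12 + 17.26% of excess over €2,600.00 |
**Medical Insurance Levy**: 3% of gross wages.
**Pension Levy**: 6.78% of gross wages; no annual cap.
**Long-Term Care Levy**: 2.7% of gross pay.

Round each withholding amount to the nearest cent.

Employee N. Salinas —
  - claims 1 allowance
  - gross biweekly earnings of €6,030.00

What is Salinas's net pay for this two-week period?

€4,528.94

Provincial Income Tax: taxable = €6,030.00 − 1×€160.00 = €5,870.00
  €184.12 + 17.26% × (€5,870.00 − €2,600.00) = €184.12 + 17.26% × €3,270.00 = €748.52
Medical Insurance Levy: 3% × €6,030.00 = €180.90
Pension Levy: 6.78% × €6,030.00 = €408.83
Long-Term Care Levy: 2.7% × €6,030.00 = €162.81
Total withheld: €748.52 + €180.90 + €408.83 + €162.81 = €1,501.06
Net pay: €6,030.00 − €1,501.06 = €4,528.94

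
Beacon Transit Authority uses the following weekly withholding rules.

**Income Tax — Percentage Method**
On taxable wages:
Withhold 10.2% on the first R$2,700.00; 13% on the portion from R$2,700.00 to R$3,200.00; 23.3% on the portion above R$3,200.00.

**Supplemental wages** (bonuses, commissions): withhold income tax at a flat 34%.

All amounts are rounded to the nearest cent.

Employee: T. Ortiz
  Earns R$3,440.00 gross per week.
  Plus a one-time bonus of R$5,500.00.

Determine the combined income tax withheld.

R$2,266.32

Income Tax: taxable = R$3,440.00
  R$340.40 + 23.3% × (R$3,440.00 − R$3,200.00) = R$340.40 + 23.3% × R$240.00 = R$396.32
Supplemental (34% flat on bonus): 34% × R$5,500.00 = R$1,870.00
Total income tax: R$396.32 + R$1,870.00 = R$2,266.32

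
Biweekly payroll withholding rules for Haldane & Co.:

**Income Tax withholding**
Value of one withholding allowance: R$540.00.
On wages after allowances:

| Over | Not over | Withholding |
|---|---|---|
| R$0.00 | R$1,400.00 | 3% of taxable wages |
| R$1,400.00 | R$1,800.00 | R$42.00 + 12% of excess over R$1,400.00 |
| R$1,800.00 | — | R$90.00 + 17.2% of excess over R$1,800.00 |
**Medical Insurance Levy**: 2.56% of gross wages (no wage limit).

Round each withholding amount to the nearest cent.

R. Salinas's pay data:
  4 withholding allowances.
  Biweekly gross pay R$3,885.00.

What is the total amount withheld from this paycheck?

Income Tax: taxable = R$3,885.00 − 4×R$540.00 = R$1,725.00
  R$42.00 + 12% × (R$1,725.00 − R$1,400.00) = R$42.00 + 12% × R$325.00 = R$81.00
Medical Insurance Levy: 2.56% × R$3,885.00 = R$99.46
Total: R$81.00 + R$99.46 = R$180.46

R$180.46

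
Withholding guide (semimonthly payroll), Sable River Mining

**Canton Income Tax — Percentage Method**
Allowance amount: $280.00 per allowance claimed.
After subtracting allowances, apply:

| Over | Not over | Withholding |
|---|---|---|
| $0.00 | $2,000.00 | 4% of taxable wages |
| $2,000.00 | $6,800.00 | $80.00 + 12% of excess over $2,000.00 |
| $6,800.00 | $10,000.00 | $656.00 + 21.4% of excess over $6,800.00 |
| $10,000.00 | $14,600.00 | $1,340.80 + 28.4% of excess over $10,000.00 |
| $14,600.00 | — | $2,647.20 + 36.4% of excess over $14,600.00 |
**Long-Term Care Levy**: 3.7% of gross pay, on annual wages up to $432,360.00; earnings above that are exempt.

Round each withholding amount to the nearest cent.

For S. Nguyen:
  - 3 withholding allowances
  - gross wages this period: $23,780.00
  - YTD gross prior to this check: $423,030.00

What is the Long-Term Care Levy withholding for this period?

Long-Term Care Levy: cap $432,360.00 − YTD $423,030.00 = $9,330.00 subject; 3.7% × $9,330.00 = $345.21

$345.21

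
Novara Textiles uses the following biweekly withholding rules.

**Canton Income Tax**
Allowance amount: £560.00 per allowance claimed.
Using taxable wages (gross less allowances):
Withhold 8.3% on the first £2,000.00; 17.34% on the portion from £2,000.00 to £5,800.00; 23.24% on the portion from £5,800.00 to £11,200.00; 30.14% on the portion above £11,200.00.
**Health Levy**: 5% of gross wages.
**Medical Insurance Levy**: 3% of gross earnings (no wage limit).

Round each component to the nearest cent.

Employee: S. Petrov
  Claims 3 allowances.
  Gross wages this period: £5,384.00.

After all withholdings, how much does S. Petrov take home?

£4,491.81

Canton Income Tax: taxable = £5,384.00 − 3×£560.00 = £3,704.00
  £166.00 + 17.34% × (£3,704.00 − £2,000.00) = £166.00 + 17.34% × £1,704.00 = £461.47
Health Levy: 5% × £5,384.00 = £269.20
Medical Insurance Levy: 3% × £5,384.00 = £161.52
Total withheld: £461.47 + £269.20 + £161.52 = £892.19
Net pay: £5,384.00 − £892.19 = £4,491.81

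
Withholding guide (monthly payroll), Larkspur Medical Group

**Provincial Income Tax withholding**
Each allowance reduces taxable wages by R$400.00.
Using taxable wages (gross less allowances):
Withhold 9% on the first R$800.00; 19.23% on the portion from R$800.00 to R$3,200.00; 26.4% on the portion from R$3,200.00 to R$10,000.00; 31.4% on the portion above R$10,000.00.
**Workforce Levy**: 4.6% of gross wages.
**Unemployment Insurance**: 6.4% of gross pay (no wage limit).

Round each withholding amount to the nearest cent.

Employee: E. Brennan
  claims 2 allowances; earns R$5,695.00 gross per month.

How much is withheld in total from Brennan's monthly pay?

R$1,607.45

Provincial Income Tax: taxable = R$5,695.00 − 2×R$400.00 = R$4,895.00
  R$533.52 + 26.4% × (R$4,895.00 − R$3,200.00) = R$533.52 + 26.4% × R$1,695.00 = R$981.00
Workforce Levy: 4.6% × R$5,695.00 = R$261.97
Unemployment Insurance: 6.4% × R$5,695.00 = R$364.48
Total: R$981.00 + R$261.97 + R$364.48 = R$1,607.45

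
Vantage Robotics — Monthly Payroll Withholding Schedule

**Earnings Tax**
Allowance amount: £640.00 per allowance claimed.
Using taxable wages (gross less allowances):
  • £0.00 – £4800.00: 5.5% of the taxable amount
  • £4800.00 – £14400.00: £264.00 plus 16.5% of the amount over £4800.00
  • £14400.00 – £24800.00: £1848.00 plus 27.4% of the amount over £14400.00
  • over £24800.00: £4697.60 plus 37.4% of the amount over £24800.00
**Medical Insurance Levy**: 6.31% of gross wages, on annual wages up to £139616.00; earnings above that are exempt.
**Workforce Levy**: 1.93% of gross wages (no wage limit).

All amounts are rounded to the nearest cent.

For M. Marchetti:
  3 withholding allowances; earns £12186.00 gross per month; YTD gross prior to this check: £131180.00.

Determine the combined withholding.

Earnings Tax: taxable = £12186.00 − 3×£640.00 = £10266.00
  £264.00 + 16.5% × (£10266.00 − £4800.00) = £264.00 + 16.5% × £5466.00 = £1165.89
Medical Insurance Levy: cap £139616.00 − YTD £131180.00 = £8436.00 subject; 6.31% × £8436.00 = £532.31
Workforce Levy: 1.93% × £12186.00 = £235.19
Total: £1165.89 + £532.31 + £235.19 = £1933.39

£1933.39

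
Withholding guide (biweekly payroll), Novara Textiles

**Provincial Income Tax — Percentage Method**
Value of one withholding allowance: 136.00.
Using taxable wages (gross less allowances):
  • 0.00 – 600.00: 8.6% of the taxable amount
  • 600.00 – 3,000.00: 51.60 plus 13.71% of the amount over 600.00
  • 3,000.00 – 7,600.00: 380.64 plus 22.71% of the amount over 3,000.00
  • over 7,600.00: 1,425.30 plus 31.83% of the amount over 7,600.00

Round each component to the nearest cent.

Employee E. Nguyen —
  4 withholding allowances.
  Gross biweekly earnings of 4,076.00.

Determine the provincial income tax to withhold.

Provincial Income Tax: taxable = 4,076.00 − 4×136.00 = 3,532.00
  380.64 + 22.71% × (3,532.00 − 3,000.00) = 380.64 + 22.71% × 532.00 = 501.46

501.46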